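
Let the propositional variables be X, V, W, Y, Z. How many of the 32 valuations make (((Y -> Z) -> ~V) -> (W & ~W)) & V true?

12

Initial set: {((((Y -> Z) -> ~V) -> (W & ~W)) & V)}.
((((Y -> Z) -> ~V) -> (W & ~W)) & V): α-rule — add (((Y -> Z) -> ~V) -> (W & ~W)), V.
(((Y -> Z) -> ~V) -> (W & ~W)): β-rule — branch into ~((Y -> Z) -> ~V)  //  (W & ~W).
  branch 1 (add ~((Y -> Z) -> ~V)):
    ~((Y -> Z) -> ~V): α-rule — add (Y -> Z), ~~V.
    (Y -> Z): β-rule — branch into ~Y  //  Z.
      branch 1.1 (add ~Y):
        ○ open, literals {V=true, Y=false}.
      branch 1.2 (add Z):
        ○ open, literals {V=true, Z=true}.
  branch 2 (add (W & ~W)):
    (W & ~W): α-rule — add W, ~W.
    × closes — contains both W and ~W.
1 branch closed, 2 open.
Each open branch fixes some atoms; the unmentioned ones are free. Counting distinct full assignments: branch {V=true, Y=false} (X, W, Z) contributes 8 new; branch {V=true, Z=true} (X, W, Y) contributes 4 new. Total: 12.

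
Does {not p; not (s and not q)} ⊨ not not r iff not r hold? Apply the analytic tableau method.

Initial set: {not p; not (s and not q); not (not not r iff not r)}.
not (s and not q): β-rule — branch into not s  //  not not q.
  branch 1 (add not s):
    not (not not r iff not r): β-rule — branch into not not r, not not r  //  not not not r, not r.
      branch 1.1 (add not not r, not not r):
        not not r: drop double negation, giving r.
        ○ open, literals {p=F, r=T, s=F}.
      branch 1.2 (add not not not r, not r):
        not not not r: drop double negation, giving not r.
        ○ open, literals {p=F, r=F, s=F}.
  branch 2 (add not not q):
    not (not not r iff not r): β-rule — branch into not not r, not not r  //  not not not r, not r.
      branch 2.1 (add not not r, not not r):
        not not r: drop double negation, giving r.
        ○ open, literals {p=F, q=T, r=T}.
      branch 2.2 (add not not not r, not r):
        not not not r: drop double negation, giving not r.
        ○ open, literals {p=F, q=T, r=F}.
0 branches closed, 4 open.
An open branch gives a countermodel: p=F, r=T, s=F (unmentioned atoms arbitrary); the premises hold there but the conclusion fails.

No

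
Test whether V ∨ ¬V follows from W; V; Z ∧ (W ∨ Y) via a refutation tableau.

Initial set: {W; V; (Z ∧ (W ∨ Y)); ¬(V ∨ ¬V)}.
(Z ∧ (W ∨ Y)): α-rule — add Z, (W ∨ Y).
¬(V ∨ ¬V): α-rule — add ¬V, ¬¬V.
× closes — contains both V and ¬V.
All 1 branch closes.
Every branch closed, so the premises entail the conclusion.

Yes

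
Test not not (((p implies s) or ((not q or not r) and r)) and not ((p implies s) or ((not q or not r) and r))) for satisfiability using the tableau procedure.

Initial set: {not not (((p implies s) or ((not q or not r) and r)) and not ((p implies s) or ((not q or not r) and r)))}.
not not (((p implies s) or ((not q or not r) and r)) and not ((p implies s) or ((not q or not r) and r))): drop double negation, giving (((p implies s) or ((not q or not r) and r)) and not ((p implies s) or ((not q or not r) and r))).
(((p implies s) or ((not q or not r) and r)) and not ((p implies s) or ((not q or not r) and r))): α-rule — add ((p implies s) or ((not q or not r) and r)), not ((p implies s) or ((not q or not r) and r)).
not ((p implies s) or ((not q or not r) and r)): α-rule — add not (p implies s), not ((not q or not r) and r).
not (p implies s): α-rule — add p, not s.
((p implies s) or ((not q or not r) and r)): β-rule — branch into (p implies s)  //  ((not q or not r) and r).
  branch 1 (add (p implies s)):
    not ((not q or not r) and r): β-rule — branch into not (not q or not r)  //  not r.
      branch 1.1 (add not (not q or not r)):
        not (not q or not r): α-rule — add not not q, not not r.
        (p implies s): β-rule — branch into not p  //  s.
          branch 1.1.1 (add not p):
            × closes — contains both p and not p.
          branch 1.1.2 (add s):
            × closes — contains both s and not s.
      branch 1.2 (add not r):
        (p implies s): β-rule — branch into not p  //  s.
          branch 1.2.1 (add not p):
            × closes — contains both p and not p.
          branch 1.2.2 (add s):
            × closes — contains both s and not s.
  branch 2 (add ((not q or not r) and r)):
    ((not q or not r) and r): α-rule — add (not q or not r), r.
    not ((not q or not r) and r): β-rule — branch into not (not q or not r)  //  not r.
      branch 2.1 (add not (not q or not r)):
        not (not q or not r): α-rule — add not not q, not not r.
        (not q or not r): β-rule — branch into not q  //  not r.
          branch 2.1.1 (add not q):
            × closes — contains both q and not q.
          branch 2.1.2 (add not r):
            × closes — contains both r and not r.
      branch 2.2 (add not r):
        × closes — contains both r and not r.
All 7 branches close.
Every branch closed; the formula is unsatisfiable.

Unsatisfiable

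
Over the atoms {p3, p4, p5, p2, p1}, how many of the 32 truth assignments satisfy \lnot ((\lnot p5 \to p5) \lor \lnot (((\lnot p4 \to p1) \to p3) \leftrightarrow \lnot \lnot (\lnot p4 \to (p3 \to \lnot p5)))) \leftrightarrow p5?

Initial set: {T (\lnot ((\lnot p5 \to p5) \lor \lnot (((\lnot p4 \to p1) \to p3) \leftrightarrow \lnot \lnot (\lnot p4 \to (p3 \to \lnot p5)))) \leftrightarrow p5)}.
T (\lnot ((\lnot p5 \to p5) \lor \lnot (((\lnot p4 \to p1) \to p3) \leftrightarrow \lnot \lnot (\lnot p4 \to (p3 \to \lnot p5)))) \leftrightarrow p5): β-rule — branch into T \lnot ((\lnot p5 \to p5) \lor \lnot (((\lnot p4 \to p1) \to p3) \leftrightarrow \lnot \lnot (\lnot p4 \to (p3 \to \lnot p5)))), T p5  //  F \lnot ((\lnot p5 \to p5) \lor \lnot (((\lnot p4 \to p1) \to p3) \leftrightarrow \lnot \lnot (\lnot p4 \to (p3 \to \lnot p5)))), F p5.
  branch 1 (add T \lnot ((\lnot p5 \to p5) \lor \lnot (((\lnot p4 \to p1) \to p3) \leftrightarrow \lnot \lnot (\lnot p4 \to (p3 \to \lnot p5)))), T p5):
    T \lnot ((\lnot p5 \to p5) \lor \lnot (((\lnot p4 \to p1) \to p3) \leftrightarrow \lnot \lnot (\lnot p4 \to (p3 \to \lnot p5)))): α-rule — add F (\lnot p5 \to p5), F \lnot (((\lnot p4 \to p1) \to p3) \leftrightarrow \lnot \lnot (\lnot p4 \to (p3 \to \lnot p5))).
    F (\lnot p5 \to p5): α-rule — add T \lnot p5, F p5.
    × closes — contains both p5 and \lnot p5.
  branch 2 (add F \lnot ((\lnot p5 \to p5) \lor \lnot (((\lnot p4 \to p1) \to p3) \leftrightarrow \lnot \lnot (\lnot p4 \to (p3 \to \lnot p5)))), F p5):
    F \lnot ((\lnot p5 \to p5) \lor \lnot (((\lnot p4 \to p1) \to p3) \leftrightarrow \lnot \lnot (\lnot p4 \to (p3 \to \lnot p5)))): β-rule — branch into T (\lnot p5 \to p5)  //  T \lnot (((\lnot p4 \to p1) \to p3) \leftrightarrow \lnot \lnot (\lnot p4 \to (p3 \to \lnot p5))).
      branch 2.1 (add T (\lnot p5 \to p5)):
        T (\lnot p5 \to p5): β-rule — branch into F \lnot p5  //  T p5.
          branch 2.1.1 (add F \lnot p5):
            × closes — contains both p5 and \lnot p5.
          branch 2.1.2 (add T p5):
            × closes — contains both p5 and \lnot p5.
      branch 2.2 (add T \lnot (((\lnot p4 \to p1) \to p3) \leftrightarrow \lnot \lnot (\lnot p4 \to (p3 \to \lnot p5)))):
        T \lnot (((\lnot p4 \to p1) \to p3) \leftrightarrow \lnot \lnot (\lnot p4 \to (p3 \to \lnot p5))): β-rule — branch into T ((\lnot p4 \to p1) \to p3), F \lnot \lnot (\lnot p4 \to (p3 \to \lnot p5))  //  F ((\lnot p4 \to p1) \to p3), T \lnot \lnot (\lnot p4 \to (p3 \to \lnot p5)).
          branch 2.2.1 (add T ((\lnot p4 \to p1) \to p3), F \lnot \lnot (\lnot p4 \to (p3 \to \lnot p5))):
            F \lnot \lnot (\lnot p4 \to (p3 \to \lnot p5)): drop double negation, giving F (\lnot p4 \to (p3 \to \lnot p5)).
            F (\lnot p4 \to (p3 \to \lnot p5)): α-rule — add T \lnot p4, F (p3 \to \lnot p5).
            F (p3 \to \lnot p5): α-rule — add T p3, F \lnot p5.
            × closes — contains both p5 and \lnot p5.
          branch 2.2.2 (add F ((\lnot p4 \to p1) \to p3), T \lnot \lnot (\lnot p4 \to (p3 \to \lnot p5))):
            F ((\lnot p4 \to p1) \to p3): α-rule — add T (\lnot p4 \to p1), F p3.
            T \lnot \lnot (\lnot p4 \to (p3 \to \lnot p5)): drop double negation, giving T (\lnot p4 \to (p3 \to \lnot p5)).
            T (\lnot p4 \to p1): β-rule — branch into F \lnot p4  //  T p1.
              branch 2.2.2.1 (add F \lnot p4):
                T (\lnot p4 \to (p3 \to \lnot p5)): β-rule — branch into F \lnot p4  //  T (p3 \to \lnot p5).
                  branch 2.2.2.1.1 (add F \lnot p4):
                    ○ open, literals {p3=0, p4=1, p5=0}.
                  branch 2.2.2.1.2 (add T (p3 \to \lnot p5)):
                    T (p3 \to \lnot p5): β-rule — branch into F p3  //  T \lnot p5.
                      branch 2.2.2.1.2.1 (add F p3):
                        ○ open, literals {p3=0, p4=1, p5=0}.
                      branch 2.2.2.1.2.2 (add T \lnot p5):
                        ○ open, literals {p3=0, p4=1, p5=0}.
              branch 2.2.2.2 (add T p1):
                T (\lnot p4 \to (p3 \to \lnot p5)): β-rule — branch into F \lnot p4  //  T (p3 \to \lnot p5).
                  branch 2.2.2.2.1 (add F \lnot p4):
                    ○ open, literals {p1=1, p3=0, p4=1, p5=0}.
                  branch 2.2.2.2.2 (add T (p3 \to \lnot p5)):
                    T (p3 \to \lnot p5): β-rule — branch into F p3  //  T \lnot p5.
                      branch 2.2.2.2.2.1 (add F p3):
                        ○ open, literals {p1=1, p3=0, p5=0}.
                      branch 2.2.2.2.2.2 (add T \lnot p5):
                        ○ open, literals {p1=1, p3=0, p5=0}.
4 branches closed, 6 open.
Each open branch fixes some atoms; the unmentioned ones are free. Counting distinct full assignments: branch {p3=0, p4=1, p5=0} (p2, p1) contributes 4 new; branch {p3=0, p4=1, p5=0} (p2, p1) contributes 0 new; branch {p3=0, p4=1, p5=0} (p2, p1) contributes 0 new; branch {p1=1, p3=0, p4=1, p5=0} (p2) contributes 0 new; branch {p1=1, p3=0, p5=0} (p4, p2) contributes 2 new; branch {p1=1, p3=0, p5=0} (p4, p2) contributes 0 new. Total: 6.

6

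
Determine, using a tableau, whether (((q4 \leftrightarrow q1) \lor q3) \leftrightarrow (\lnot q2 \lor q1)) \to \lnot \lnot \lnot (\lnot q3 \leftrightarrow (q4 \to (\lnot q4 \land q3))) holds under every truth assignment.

Not valid

Assume the negation and expand:
Initial set: {\lnot ((((q4 \leftrightarrow q1) \lor q3) \leftrightarrow (\lnot q2 \lor q1)) \to \lnot \lnot \lnot (\lnot q3 \leftrightarrow (q4 \to (\lnot q4 \land q3))))}.
\lnot ((((q4 \leftrightarrow q1) \lor q3) \leftrightarrow (\lnot q2 \lor q1)) \to \lnot \lnot \lnot (\lnot q3 \leftrightarrow (q4 \to (\lnot q4 \land q3)))): α-rule — add (((q4 \leftrightarrow q1) \lor q3) \leftrightarrow (\lnot q2 \lor q1)), \lnot \lnot \lnot \lnot (\lnot q3 \leftrightarrow (q4 \to (\lnot q4 \land q3))).
\lnot \lnot \lnot \lnot (\lnot q3 \leftrightarrow (q4 \to (\lnot q4 \land q3))): drop double negation, giving \lnot \lnot (\lnot q3 \leftrightarrow (q4 \to (\lnot q4 \land q3))).
(((q4 \leftrightarrow q1) \lor q3) \leftrightarrow (\lnot q2 \lor q1)): β-rule — branch into ((q4 \leftrightarrow q1) \lor q3), (\lnot q2 \lor q1)  //  \lnot ((q4 \leftrightarrow q1) \lor q3), \lnot (\lnot q2 \lor q1).
  branch 1 (add ((q4 \leftrightarrow q1) \lor q3), (\lnot q2 \lor q1)):
    \lnot \lnot (\lnot q3 \leftrightarrow (q4 \to (\lnot q4 \land q3))): β-rule — branch into \lnot q3, (q4 \to (\lnot q4 \land q3))  //  \lnot \lnot q3, \lnot (q4 \to (\lnot q4 \land q3)).
      branch 1.1 (add \lnot q3, (q4 \to (\lnot q4 \land q3))):
        ((q4 \leftrightarrow q1) \lor q3): β-rule — branch into (q4 \leftrightarrow q1)  //  q3.
          branch 1.1.1 (add (q4 \leftrightarrow q1)):
            (\lnot q2 \lor q1): β-rule — branch into \lnot q2  //  q1.
              branch 1.1.1.1 (add \lnot q2):
                (q4 \to (\lnot q4 \land q3)): β-rule — branch into \lnot q4  //  (\lnot q4 \land q3).
                  branch 1.1.1.1.1 (add \lnot q4):
                    (q4 \leftrightarrow q1): β-rule — branch into q4, q1  //  \lnot q4, \lnot q1.
                      branch 1.1.1.1.1.1 (add q4, q1):
                        × closes — contains both q4 and \lnot q4.
                      branch 1.1.1.1.1.2 (add \lnot q4, \lnot q1):
                        ○ open, literals {q1=false, q2=false, q3=false, q4=false}.
                  branch 1.1.1.1.2 (add (\lnot q4 \land q3)):
                    (\lnot q4 \land q3): α-rule — add \lnot q4, q3.
                    × closes — contains both q3 and \lnot q3.
              branch 1.1.1.2 (add q1):
                (q4 \to (\lnot q4 \land q3)): β-rule — branch into \lnot q4  //  (\lnot q4 \land q3).
                  branch 1.1.1.2.1 (add \lnot q4):
                    (q4 \leftrightarrow q1): β-rule — branch into q4, q1  //  \lnot q4, \lnot q1.
                      branch 1.1.1.2.1.1 (add q4, q1):
                        × closes — contains both q4 and \lnot q4.
                      branch 1.1.1.2.1.2 (add \lnot q4, \lnot q1):
                        × closes — contains both q1 and \lnot q1.
                  branch 1.1.1.2.2 (add (\lnot q4 \land q3)):
                    (\lnot q4 \land q3): α-rule — add \lnot q4, q3.
                    × closes — contains both q3 and \lnot q3.
          branch 1.1.2 (add q3):
            × closes — contains both q3 and \lnot q3.
      branch 1.2 (add \lnot \lnot q3, \lnot (q4 \to (\lnot q4 \land q3))):
        \lnot (q4 \to (\lnot q4 \land q3)): α-rule — add q4, \lnot (\lnot q4 \land q3).
        ((q4 \leftrightarrow q1) \lor q3): β-rule — branch into (q4 \leftrightarrow q1)  //  q3.
          branch 1.2.1 (add (q4 \leftrightarrow q1)):
            (\lnot q2 \lor q1): β-rule — branch into \lnot q2  //  q1.
              branch 1.2.1.1 (add \lnot q2):
                \lnot (\lnot q4 \land q3): β-rule — branch into \lnot \lnot q4  //  \lnot q3.
                  branch 1.2.1.1.1 (add \lnot \lnot q4):
                    (q4 \leftrightarrow q1): β-rule — branch into q4, q1  //  \lnot q4, \lnot q1.
                      branch 1.2.1.1.1.1 (add q4, q1):
                        ○ open, literals {q1=true, q2=false, q3=true, q4=true}.
                      branch 1.2.1.1.1.2 (add \lnot q4, \lnot q1):
                        × closes — contains both q4 and \lnot q4.
                  branch 1.2.1.1.2 (add \lnot q3):
                    × closes — contains both q3 and \lnot q3.
              branch 1.2.1.2 (add q1):
                \lnot (\lnot q4 \land q3): β-rule — branch into \lnot \lnot q4  //  \lnot q3.
                  branch 1.2.1.2.1 (add \lnot \lnot q4):
                    (q4 \leftrightarrow q1): β-rule — branch into q4, q1  //  \lnot q4, \lnot q1.
                      branch 1.2.1.2.1.1 (add q4, q1):
                        ○ open, literals {q1=true, q3=true, q4=true}.
                      branch 1.2.1.2.1.2 (add \lnot q4, \lnot q1):
                        × closes — contains both q4 and \lnot q4.
                  branch 1.2.1.2.2 (add \lnot q3):
                    × closes — contains both q3 and \lnot q3.
          branch 1.2.2 (add q3):
            (\lnot q2 \lor q1): β-rule — branch into \lnot q2  //  q1.
              branch 1.2.2.1 (add \lnot q2):
                \lnot (\lnot q4 \land q3): β-rule — branch into \lnot \lnot q4  //  \lnot q3.
                  branch 1.2.2.1.1 (add \lnot \lnot q4):
                    ○ open, literals {q2=false, q3=true, q4=true}.
                  branch 1.2.2.1.2 (add \lnot q3):
                    × closes — contains both q3 and \lnot q3.
              branch 1.2.2.2 (add q1):
                \lnot (\lnot q4 \land q3): β-rule — branch into \lnot \lnot q4  //  \lnot q3.
                  branch 1.2.2.2.1 (add \lnot \lnot q4):
                    ○ open, literals {q1=true, q3=true, q4=true}.
                  branch 1.2.2.2.2 (add \lnot q3):
                    × closes — contains both q3 and \lnot q3.
  branch 2 (add \lnot ((q4 \leftrightarrow q1) \lor q3), \lnot (\lnot q2 \lor q1)):
    \lnot ((q4 \leftrightarrow q1) \lor q3): α-rule — add \lnot (q4 \leftrightarrow q1), \lnot q3.
    \lnot (\lnot q2 \lor q1): α-rule — add \lnot \lnot q2, \lnot q1.
    \lnot \lnot (\lnot q3 \leftrightarrow (q4 \to (\lnot q4 \land q3))): β-rule — branch into \lnot q3, (q4 \to (\lnot q4 \land q3))  //  \lnot \lnot q3, \lnot (q4 \to (\lnot q4 \land q3)).
      branch 2.1 (add \lnot q3, (q4 \to (\lnot q4 \land q3))):
        \lnot (q4 \leftrightarrow q1): β-rule — branch into q4, \lnot q1  //  \lnot q4, q1.
          branch 2.1.1 (add q4, \lnot q1):
            (q4 \to (\lnot q4 \land q3)): β-rule — branch into \lnot q4  //  (\lnot q4 \land q3).
              branch 2.1.1.1 (add \lnot q4):
                × closes — contains both q4 and \lnot q4.
              branch 2.1.1.2 (add (\lnot q4 \land q3)):
                (\lnot q4 \land q3): α-rule — add \lnot q4, q3.
                × closes — contains both q4 and \lnot q4.
          branch 2.1.2 (add \lnot q4, q1):
            × closes — contains both q1 and \lnot q1.
      branch 2.2 (add \lnot \lnot q3, \lnot (q4 \to (\lnot q4 \land q3))):
        × closes — contains both q3 and \lnot q3.
16 branches closed, 5 open.
An open branch gives a countermodel: q1=false, q2=false, q3=false, q4=false (unmentioned atoms arbitrary); under it the original formula is false.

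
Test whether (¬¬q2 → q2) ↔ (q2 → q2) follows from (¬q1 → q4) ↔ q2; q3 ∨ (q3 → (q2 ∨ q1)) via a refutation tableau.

Yes

Initial set: {((¬q1 → q4) ↔ q2); (q3 ∨ (q3 → (q2 ∨ q1))); ¬((¬¬q2 → q2) ↔ (q2 → q2))}.
((¬q1 → q4) ↔ q2): β-rule — branch into (¬q1 → q4), q2  //  ¬(¬q1 → q4), ¬q2.
  branch 1 (add (¬q1 → q4), q2):
    (q3 ∨ (q3 → (q2 ∨ q1))): β-rule — branch into q3  //  (q3 → (q2 ∨ q1)).
      branch 1.1 (add q3):
        ¬((¬¬q2 → q2) ↔ (q2 → q2)): β-rule — branch into (¬¬q2 → q2), ¬(q2 → q2)  //  ¬(¬¬q2 → q2), (q2 → q2).
          branch 1.1.1 (add (¬¬q2 → q2), ¬(q2 → q2)):
            ¬(q2 → q2): α-rule — add q2, ¬q2.
            × closes — contains both q2 and ¬q2.
          branch 1.1.2 (add ¬(¬¬q2 → q2), (q2 → q2)):
            ¬(¬¬q2 → q2): α-rule — add ¬¬q2, ¬q2.
            × closes — contains both q2 and ¬q2.
      branch 1.2 (add (q3 → (q2 ∨ q1))):
        ¬((¬¬q2 → q2) ↔ (q2 → q2)): β-rule — branch into (¬¬q2 → q2), ¬(q2 → q2)  //  ¬(¬¬q2 → q2), (q2 → q2).
          branch 1.2.1 (add (¬¬q2 → q2), ¬(q2 → q2)):
            ¬(q2 → q2): α-rule — add q2, ¬q2.
            × closes — contains both q2 and ¬q2.
          branch 1.2.2 (add ¬(¬¬q2 → q2), (q2 → q2)):
            ¬(¬¬q2 → q2): α-rule — add ¬¬q2, ¬q2.
            × closes — contains both q2 and ¬q2.
  branch 2 (add ¬(¬q1 → q4), ¬q2):
    ¬(¬q1 → q4): α-rule — add ¬q1, ¬q4.
    (q3 ∨ (q3 → (q2 ∨ q1))): β-rule — branch into q3  //  (q3 → (q2 ∨ q1)).
      branch 2.1 (add q3):
        ¬((¬¬q2 → q2) ↔ (q2 → q2)): β-rule — branch into (¬¬q2 → q2), ¬(q2 → q2)  //  ¬(¬¬q2 → q2), (q2 → q2).
          branch 2.1.1 (add (¬¬q2 → q2), ¬(q2 → q2)):
            ¬(q2 → q2): α-rule — add q2, ¬q2.
            × closes — contains both q2 and ¬q2.
          branch 2.1.2 (add ¬(¬¬q2 → q2), (q2 → q2)):
            ¬(¬¬q2 → q2): α-rule — add ¬¬q2, ¬q2.
            ¬¬q2: drop double negation, giving q2.
            × closes — contains both q2 and ¬q2.
      branch 2.2 (add (q3 → (q2 ∨ q1))):
        ¬((¬¬q2 → q2) ↔ (q2 → q2)): β-rule — branch into (¬¬q2 → q2), ¬(q2 → q2)  //  ¬(¬¬q2 → q2), (q2 → q2).
          branch 2.2.1 (add (¬¬q2 → q2), ¬(q2 → q2)):
            ¬(q2 → q2): α-rule — add q2, ¬q2.
            × closes — contains both q2 and ¬q2.
          branch 2.2.2 (add ¬(¬¬q2 → q2), (q2 → q2)):
            ¬(¬¬q2 → q2): α-rule — add ¬¬q2, ¬q2.
            ¬¬q2: drop double negation, giving q2.
            × closes — contains both q2 and ¬q2.
All 8 branches close.
Every branch closed, so the premises entail the conclusion.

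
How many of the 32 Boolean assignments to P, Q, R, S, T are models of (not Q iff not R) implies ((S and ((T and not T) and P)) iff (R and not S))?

Initial set: {((not Q iff not R) implies ((S and ((T and not T) and P)) iff (R and not S)))}.
((not Q iff not R) implies ((S and ((T and not T) and P)) iff (R and not S))): β-rule — branch into not (not Q iff not R)  //  ((S and ((T and not T) and P)) iff (R and not S)).
  branch 1 (add not (not Q iff not R)):
    not (not Q iff not R): β-rule — branch into not Q, not not R  //  not not Q, not R.
      branch 1.1 (add not Q, not not R):
        ○ open, literals {Q=0, R=1}.
      branch 1.2 (add not not Q, not R):
        ○ open, literals {Q=1, R=0}.
  branch 2 (add ((S and ((T and not T) and P)) iff (R and not S))):
    ((S and ((T and not T) and P)) iff (R and not S)): β-rule — branch into (S and ((T and not T) and P)), (R and not S)  //  not (S and ((T and not T) and P)), not (R and not S).
      branch 2.1 (add (S and ((T and not T) and P)), (R and not S)):
        (S and ((T and not T) and P)): α-rule — add S, ((T and not T) and P).
        (R and not S): α-rule — add R, not S.
        × closes — contains both S and not S.
      branch 2.2 (add not (S and ((T and not T) and P)), not (R and not S)):
        not (S and ((T and not T) and P)): β-rule — branch into not S  //  not ((T and not T) and P).
          branch 2.2.1 (add not S):
            not (R and not S): β-rule — branch into not R  //  not not S.
              branch 2.2.1.1 (add not R):
                ○ open, literals {R=0, S=0}.
              branch 2.2.1.2 (add not not S):
                × closes — contains both S and not S.
          branch 2.2.2 (add not ((T and not T) and P)):
            not (R and not S): β-rule — branch into not R  //  not not S.
              branch 2.2.2.1 (add not R):
                not ((T and not T) and P): β-rule — branch into not (T and not T)  //  not P.
                  branch 2.2.2.1.1 (add not (T and not T)):
                    not (T and not T): β-rule — branch into not T  //  not not T.
                      branch 2.2.2.1.1.1 (add not T):
                        ○ open, literals {R=0, T=0}.
                      branch 2.2.2.1.1.2 (add not not T):
                        ○ open, literals {R=0, T=1}.
                  branch 2.2.2.1.2 (add not P):
                    ○ open, literals {P=0, R=0}.
              branch 2.2.2.2 (add not not S):
                not ((T and not T) and P): β-rule — branch into not (T and not T)  //  not P.
                  branch 2.2.2.2.1 (add not (T and not T)):
                    not (T and not T): β-rule — branch into not T  //  not not T.
                      branch 2.2.2.2.1.1 (add not T):
                        ○ open, literals {S=1, T=0}.
                      branch 2.2.2.2.1.2 (add not not T):
                        ○ open, literals {S=1, T=1}.
                  branch 2.2.2.2.2 (add not P):
                    ○ open, literals {P=0, S=1}.
2 branches closed, 9 open.
Each open branch fixes some atoms; the unmentioned ones are free. Counting distinct full assignments: branch {Q=0, R=1} (P, S, T) contributes 8 new; branch {Q=1, R=0} (P, S, T) contributes 8 new; branch {R=0, S=0} (P, Q, T) contributes 4 new; branch {R=0, T=0} (P, Q, S) contributes 2 new; branch {R=0, T=1} (P, Q, S) contributes 2 new; branch {P=0, R=0} (Q, S, T) contributes 0 new; branch {S=1, T=0} (P, Q, R) contributes 2 new; branch {S=1, T=1} (P, Q, R) contributes 2 new; branch {P=0, S=1} (Q, R, T) contributes 0 new. Total: 28.

28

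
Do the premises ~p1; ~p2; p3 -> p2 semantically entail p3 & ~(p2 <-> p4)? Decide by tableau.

No

Initial set: {~p1; ~p2; (p3 -> p2); ~(p3 & ~(p2 <-> p4))}.
(p3 -> p2): β-rule — branch into ~p3  //  p2.
  branch 1 (add ~p3):
    ~(p3 & ~(p2 <-> p4)): β-rule — branch into ~p3  //  ~~(p2 <-> p4).
      branch 1.1 (add ~p3):
        ○ open, literals {p1=0, p2=0, p3=0}.
      branch 1.2 (add ~~(p2 <-> p4)):
        ~~(p2 <-> p4): β-rule — branch into p2, p4  //  ~p2, ~p4.
          branch 1.2.1 (add p2, p4):
            × closes — contains both p2 and ~p2.
          branch 1.2.2 (add ~p2, ~p4):
            ○ open, literals {p1=0, p2=0, p3=0, p4=0}.
  branch 2 (add p2):
    × closes — contains both p2 and ~p2.
2 branches closed, 2 open.
An open branch gives a countermodel: p1=0, p2=0, p3=0 (unmentioned atoms arbitrary); the premises hold there but the conclusion fails.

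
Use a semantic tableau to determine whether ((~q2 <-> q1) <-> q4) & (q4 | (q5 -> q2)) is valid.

Assume the negation and expand:
Initial set: {~(((~q2 <-> q1) <-> q4) & (q4 | (q5 -> q2)))}.
~(((~q2 <-> q1) <-> q4) & (q4 | (q5 -> q2))): β-rule — branch into ~((~q2 <-> q1) <-> q4)  //  ~(q4 | (q5 -> q2)).
  branch 1 (add ~((~q2 <-> q1) <-> q4)):
    ~((~q2 <-> q1) <-> q4): β-rule — branch into (~q2 <-> q1), ~q4  //  ~(~q2 <-> q1), q4.
      branch 1.1 (add (~q2 <-> q1), ~q4):
        (~q2 <-> q1): β-rule — branch into ~q2, q1  //  ~~q2, ~q1.
          branch 1.1.1 (add ~q2, q1):
            ○ open, literals {q1=1, q2=0, q4=0}.
          branch 1.1.2 (add ~~q2, ~q1):
            ○ open, literals {q1=0, q2=1, q4=0}.
      branch 1.2 (add ~(~q2 <-> q1), q4):
        ~(~q2 <-> q1): β-rule — branch into ~q2, ~q1  //  ~~q2, q1.
          branch 1.2.1 (add ~q2, ~q1):
            ○ open, literals {q1=0, q2=0, q4=1}.
          branch 1.2.2 (add ~~q2, q1):
            ○ open, literals {q1=1, q2=1, q4=1}.
  branch 2 (add ~(q4 | (q5 -> q2))):
    ~(q4 | (q5 -> q2)): α-rule — add ~q4, ~(q5 -> q2).
    ~(q5 -> q2): α-rule — add q5, ~q2.
    ○ open, literals {q2=0, q4=0, q5=1}.
0 branches closed, 5 open.
An open branch gives a countermodel: q1=1, q2=0, q4=0 (unmentioned atoms arbitrary); under it the original formula is false.

Not valid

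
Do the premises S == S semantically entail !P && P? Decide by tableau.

Initial set: {(S == S); !(!P && P)}.
(S == S): β-rule — branch into S, S  //  !S, !S.
  branch 1 (add S, S):
    !(!P && P): β-rule — branch into !!P  //  !P.
      branch 1.1 (add !!P):
        ○ open, literals {P=true, S=true}.
      branch 1.2 (add !P):
        ○ open, literals {P=false, S=true}.
  branch 2 (add !S, !S):
    !(!P && P): β-rule — branch into !!P  //  !P.
      branch 2.1 (add !!P):
        ○ open, literals {P=true, S=false}.
      branch 2.2 (add !P):
        ○ open, literals {P=false, S=false}.
0 branches closed, 4 open.
An open branch gives a countermodel: P=true, S=true (unmentioned atoms arbitrary); the premises hold there but the conclusion fails.

No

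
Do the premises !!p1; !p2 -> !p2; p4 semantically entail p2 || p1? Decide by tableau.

Initial set: {!!p1; (!p2 -> !p2); p4; !(p2 || p1)}.
!!p1: drop double negation, giving p1.
!(p2 || p1): α-rule — add !p2, !p1.
× closes — contains both p1 and !p1.
All 1 branch closes.
Every branch closed, so the premises entail the conclusion.

Yes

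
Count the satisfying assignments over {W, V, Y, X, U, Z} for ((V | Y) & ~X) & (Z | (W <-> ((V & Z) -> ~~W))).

18

Initial set: {(((V | Y) & ~X) & (Z | (W <-> ((V & Z) -> ~~W))))}.
(((V | Y) & ~X) & (Z | (W <-> ((V & Z) -> ~~W)))): α-rule — add ((V | Y) & ~X), (Z | (W <-> ((V & Z) -> ~~W))).
((V | Y) & ~X): α-rule — add (V | Y), ~X.
(Z | (W <-> ((V & Z) -> ~~W))): β-rule — branch into Z  //  (W <-> ((V & Z) -> ~~W)).
  branch 1 (add Z):
    (V | Y): β-rule — branch into V  //  Y.
      branch 1.1 (add V):
        ○ open, literals {V=true, X=false, Z=true}.
      branch 1.2 (add Y):
        ○ open, literals {X=false, Y=true, Z=true}.
  branch 2 (add (W <-> ((V & Z) -> ~~W))):
    (V | Y): β-rule — branch into V  //  Y.
      branch 2.1 (add V):
        (W <-> ((V & Z) -> ~~W)): β-rule — branch into W, ((V & Z) -> ~~W)  //  ~W, ~((V & Z) -> ~~W).
          branch 2.1.1 (add W, ((V & Z) -> ~~W)):
            ((V & Z) -> ~~W): β-rule — branch into ~(V & Z)  //  ~~W.
              branch 2.1.1.1 (add ~(V & Z)):
                ~(V & Z): β-rule — branch into ~V  //  ~Z.
                  branch 2.1.1.1.1 (add ~V):
                    × closes — contains both V and ~V.
                  branch 2.1.1.1.2 (add ~Z):
                    ○ open, literals {V=true, W=true, X=false, Z=false}.
              branch 2.1.1.2 (add ~~W):
                ~~W: drop double negation, giving W.
                ○ open, literals {V=true, W=true, X=false}.
          branch 2.1.2 (add ~W, ~((V & Z) -> ~~W)):
            ~((V & Z) -> ~~W): α-rule — add (V & Z), ~~~W.
            (V & Z): α-rule — add V, Z.
            ~~~W: drop double negation, giving ~W.
            ○ open, literals {V=true, W=false, X=false, Z=true}.
      branch 2.2 (add Y):
        (W <-> ((V & Z) -> ~~W)): β-rule — branch into W, ((V & Z) -> ~~W)  //  ~W, ~((V & Z) -> ~~W).
          branch 2.2.1 (add W, ((V & Z) -> ~~W)):
            ((V & Z) -> ~~W): β-rule — branch into ~(V & Z)  //  ~~W.
              branch 2.2.1.1 (add ~(V & Z)):
                ~(V & Z): β-rule — branch into ~V  //  ~Z.
                  branch 2.2.1.1.1 (add ~V):
                    ○ open, literals {V=false, W=true, X=false, Y=true}.
                  branch 2.2.1.1.2 (add ~Z):
                    ○ open, literals {W=true, X=false, Y=true, Z=false}.
              branch 2.2.1.2 (add ~~W):
                ~~W: drop double negation, giving W.
                ○ open, literals {W=true, X=false, Y=true}.
          branch 2.2.2 (add ~W, ~((V & Z) -> ~~W)):
            ~((V & Z) -> ~~W): α-rule — add (V & Z), ~~~W.
            (V & Z): α-rule — add V, Z.
            ~~~W: drop double negation, giving ~W.
            ○ open, literals {V=true, W=false, X=false, Y=true, Z=true}.
1 branch closed, 9 open.
Each open branch fixes some atoms; the unmentioned ones are free. Counting distinct full assignments: branch {V=true, X=false, Z=true} (W, Y, U) contributes 8 new; branch {X=false, Y=true, Z=true} (W, V, U) contributes 4 new; branch {V=true, W=true, X=false, Z=false} (Y, U) contributes 4 new; branch {V=true, W=true, X=false} (Y, U, Z) contributes 0 new; branch {V=true, W=false, X=false, Z=true} (Y, U) contributes 0 new; branch {V=false, W=true, X=false, Y=true} (U, Z) contributes 2 new; branch {W=true, X=false, Y=true, Z=false} (V, U) contributes 0 new; branch {W=true, X=false, Y=true} (V, U, Z) contributes 0 new; branch {V=true, W=false, X=false, Y=true, Z=true} (U) contributes 0 new. Total: 18.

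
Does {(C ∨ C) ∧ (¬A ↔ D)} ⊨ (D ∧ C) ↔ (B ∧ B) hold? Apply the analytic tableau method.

No

Initial set: {((C ∨ C) ∧ (¬A ↔ D)); ¬((D ∧ C) ↔ (B ∧ B))}.
((C ∨ C) ∧ (¬A ↔ D)): α-rule — add (C ∨ C), (¬A ↔ D).
¬((D ∧ C) ↔ (B ∧ B)): β-rule — branch into (D ∧ C), ¬(B ∧ B)  //  ¬(D ∧ C), (B ∧ B).
  branch 1 (add (D ∧ C), ¬(B ∧ B)):
    (D ∧ C): α-rule — add D, C.
    (C ∨ C): β-rule — branch into C  //  C.
      branch 1.1 (add C):
        (¬A ↔ D): β-rule — branch into ¬A, D  //  ¬¬A, ¬D.
          branch 1.1.1 (add ¬A, D):
            ¬(B ∧ B): β-rule — branch into ¬B  //  ¬B.
              branch 1.1.1.1 (add ¬B):
                ○ open, literals {A=false, B=false, C=true, D=true}.
              branch 1.1.1.2 (add ¬B):
                ○ open, literals {A=false, B=false, C=true, D=true}.
          branch 1.1.2 (add ¬¬A, ¬D):
            × closes — contains both D and ¬D.
      branch 1.2 (add C):
        (¬A ↔ D): β-rule — branch into ¬A, D  //  ¬¬A, ¬D.
          branch 1.2.1 (add ¬A, D):
            ¬(B ∧ B): β-rule — branch into ¬B  //  ¬B.
              branch 1.2.1.1 (add ¬B):
                ○ open, literals {A=false, B=false, C=true, D=true}.
              branch 1.2.1.2 (add ¬B):
                ○ open, literals {A=false, B=false, C=true, D=true}.
          branch 1.2.2 (add ¬¬A, ¬D):
            × closes — contains both D and ¬D.
  branch 2 (add ¬(D ∧ C), (B ∧ B)):
    (B ∧ B): α-rule — add B, B.
    (C ∨ C): β-rule — branch into C  //  C.
      branch 2.1 (add C):
        (¬A ↔ D): β-rule — branch into ¬A, D  //  ¬¬A, ¬D.
          branch 2.1.1 (add ¬A, D):
            ¬(D ∧ C): β-rule — branch into ¬D  //  ¬C.
              branch 2.1.1.1 (add ¬D):
                × closes — contains both D and ¬D.
              branch 2.1.1.2 (add ¬C):
                × closes — contains both C and ¬C.
          branch 2.1.2 (add ¬¬A, ¬D):
            ¬(D ∧ C): β-rule — branch into ¬D  //  ¬C.
              branch 2.1.2.1 (add ¬D):
                ○ open, literals {A=true, B=true, C=true, D=false}.
              branch 2.1.2.2 (add ¬C):
                × closes — contains both C and ¬C.
      branch 2.2 (add C):
        (¬A ↔ D): β-rule — branch into ¬A, D  //  ¬¬A, ¬D.
          branch 2.2.1 (add ¬A, D):
            ¬(D ∧ C): β-rule — branch into ¬D  //  ¬C.
              branch 2.2.1.1 (add ¬D):
                × closes — contains both D and ¬D.
              branch 2.2.1.2 (add ¬C):
                × closes — contains both C and ¬C.
          branch 2.2.2 (add ¬¬A, ¬D):
            ¬(D ∧ C): β-rule — branch into ¬D  //  ¬C.
              branch 2.2.2.1 (add ¬D):
                ○ open, literals {A=true, B=true, C=true, D=false}.
              branch 2.2.2.2 (add ¬C):
                × closes — contains both C and ¬C.
8 branches closed, 6 open.
An open branch gives a countermodel: A=false, B=false, C=true, D=true (unmentioned atoms arbitrary); the premises hold there but the conclusion fails.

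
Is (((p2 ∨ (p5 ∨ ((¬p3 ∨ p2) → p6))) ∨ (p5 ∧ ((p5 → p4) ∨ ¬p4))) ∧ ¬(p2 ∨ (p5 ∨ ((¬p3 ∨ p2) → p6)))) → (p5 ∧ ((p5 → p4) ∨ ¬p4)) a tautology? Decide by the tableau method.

Valid

Assume the negation and expand:
Initial set: {¬((((p2 ∨ (p5 ∨ ((¬p3 ∨ p2) → p6))) ∨ (p5 ∧ ((p5 → p4) ∨ ¬p4))) ∧ ¬(p2 ∨ (p5 ∨ ((¬p3 ∨ p2) → p6)))) → (p5 ∧ ((p5 → p4) ∨ ¬p4)))}.
¬((((p2 ∨ (p5 ∨ ((¬p3 ∨ p2) → p6))) ∨ (p5 ∧ ((p5 → p4) ∨ ¬p4))) ∧ ¬(p2 ∨ (p5 ∨ ((¬p3 ∨ p2) → p6)))) → (p5 ∧ ((p5 → p4) ∨ ¬p4))): α-rule — add (((p2 ∨ (p5 ∨ ((¬p3 ∨ p2) → p6))) ∨ (p5 ∧ ((p5 → p4) ∨ ¬p4))) ∧ ¬(p2 ∨ (p5 ∨ ((¬p3 ∨ p2) → p6)))), ¬(p5 ∧ ((p5 → p4) ∨ ¬p4)).
(((p2 ∨ (p5 ∨ ((¬p3 ∨ p2) → p6))) ∨ (p5 ∧ ((p5 → p4) ∨ ¬p4))) ∧ ¬(p2 ∨ (p5 ∨ ((¬p3 ∨ p2) → p6)))): α-rule — add ((p2 ∨ (p5 ∨ ((¬p3 ∨ p2) → p6))) ∨ (p5 ∧ ((p5 → p4) ∨ ¬p4))), ¬(p2 ∨ (p5 ∨ ((¬p3 ∨ p2) → p6))).
¬(p2 ∨ (p5 ∨ ((¬p3 ∨ p2) → p6))): α-rule — add ¬p2, ¬(p5 ∨ ((¬p3 ∨ p2) → p6)).
¬(p5 ∨ ((¬p3 ∨ p2) → p6)): α-rule — add ¬p5, ¬((¬p3 ∨ p2) → p6).
¬((¬p3 ∨ p2) → p6): α-rule — add (¬p3 ∨ p2), ¬p6.
¬(p5 ∧ ((p5 → p4) ∨ ¬p4)): β-rule — branch into ¬p5  //  ¬((p5 → p4) ∨ ¬p4).
  branch 1 (add ¬p5):
    ((p2 ∨ (p5 ∨ ((¬p3 ∨ p2) → p6))) ∨ (p5 ∧ ((p5 → p4) ∨ ¬p4))): β-rule — branch into (p2 ∨ (p5 ∨ ((¬p3 ∨ p2) → p6)))  //  (p5 ∧ ((p5 → p4) ∨ ¬p4)).
      branch 1.1 (add (p2 ∨ (p5 ∨ ((¬p3 ∨ p2) → p6)))):
        (¬p3 ∨ p2): β-rule — branch into ¬p3  //  p2.
          branch 1.1.1 (add ¬p3):
            (p2 ∨ (p5 ∨ ((¬p3 ∨ p2) → p6))): β-rule — branch into p2  //  (p5 ∨ ((¬p3 ∨ p2) → p6)).
              branch 1.1.1.1 (add p2):
                × closes — contains both p2 and ¬p2.
              branch 1.1.1.2 (add (p5 ∨ ((¬p3 ∨ p2) → p6))):
                (p5 ∨ ((¬p3 ∨ p2) → p6)): β-rule — branch into p5  //  ((¬p3 ∨ p2) → p6).
                  branch 1.1.1.2.1 (add p5):
                    × closes — contains both p5 and ¬p5.
                  branch 1.1.1.2.2 (add ((¬p3 ∨ p2) → p6)):
                    ((¬p3 ∨ p2) → p6): β-rule — branch into ¬(¬p3 ∨ p2)  //  p6.
                      branch 1.1.1.2.2.1 (add ¬(¬p3 ∨ p2)):
                        ¬(¬p3 ∨ p2): α-rule — add ¬¬p3, ¬p2.
                        × closes — contains both p3 and ¬p3.
                      branch 1.1.1.2.2.2 (add p6):
                        × closes — contains both p6 and ¬p6.
          branch 1.1.2 (add p2):
            × closes — contains both p2 and ¬p2.
      branch 1.2 (add (p5 ∧ ((p5 → p4) ∨ ¬p4))):
        (p5 ∧ ((p5 → p4) ∨ ¬p4)): α-rule — add p5, ((p5 → p4) ∨ ¬p4).
        × closes — contains both p5 and ¬p5.
  branch 2 (add ¬((p5 → p4) ∨ ¬p4)):
    ¬((p5 → p4) ∨ ¬p4): α-rule — add ¬(p5 → p4), ¬¬p4.
    ¬(p5 → p4): α-rule — add p5, ¬p4.
    × closes — contains both p5 and ¬p5.
All 7 branches close.
Every branch closed, so the negation is unsatisfiable and the formula is valid.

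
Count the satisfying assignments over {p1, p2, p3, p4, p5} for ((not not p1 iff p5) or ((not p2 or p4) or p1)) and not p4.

Initial set: {(((not not p1 iff p5) or ((not p2 or p4) or p1)) and not p4)}.
(((not not p1 iff p5) or ((not p2 or p4) or p1)) and not p4): α-rule — add ((not not p1 iff p5) or ((not p2 or p4) or p1)), not p4.
((not not p1 iff p5) or ((not p2 or p4) or p1)): β-rule — branch into (not not p1 iff p5)  //  ((not p2 or p4) or p1).
  branch 1 (add (not not p1 iff p5)):
    (not not p1 iff p5): β-rule — branch into not not p1, p5  //  not not not p1, not p5.
      branch 1.1 (add not not p1, p5):
        not not p1: drop double negation, giving p1.
        ○ open, literals {p1=T, p4=F, p5=T}.
      branch 1.2 (add not not not p1, not p5):
        not not not p1: drop double negation, giving not p1.
        ○ open, literals {p1=F, p4=F, p5=F}.
  branch 2 (add ((not p2 or p4) or p1)):
    ((not p2 or p4) or p1): β-rule — branch into (not p2 or p4)  //  p1.
      branch 2.1 (add (not p2 or p4)):
        (not p2 or p4): β-rule — branch into not p2  //  p4.
          branch 2.1.1 (add not p2):
            ○ open, literals {p2=F, p4=F}.
          branch 2.1.2 (add p4):
            × closes — contains both p4 and not p4.
      branch 2.2 (add p1):
        ○ open, literals {p1=T, p4=F}.
1 branch closed, 4 open.
Each open branch fixes some atoms; the unmentioned ones are free. Counting distinct full assignments: branch {p1=T, p4=F, p5=T} (p2, p3) contributes 4 new; branch {p1=F, p4=F, p5=F} (p2, p3) contributes 4 new; branch {p2=F, p4=F} (p1, p3, p5) contributes 4 new; branch {p1=T, p4=F} (p2, p3, p5) contributes 2 new. Total: 14.

14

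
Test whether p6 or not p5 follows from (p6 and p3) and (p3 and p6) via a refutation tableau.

Initial set: {((p6 and p3) and (p3 and p6)); not (p6 or not p5)}.
((p6 and p3) and (p3 and p6)): α-rule — add (p6 and p3), (p3 and p6).
not (p6 or not p5): α-rule — add not p6, not not p5.
(p6 and p3): α-rule — add p6, p3.
× closes — contains both p6 and not p6.
All 1 branch closes.
Every branch closed, so the premises entail the conclusion.

Yes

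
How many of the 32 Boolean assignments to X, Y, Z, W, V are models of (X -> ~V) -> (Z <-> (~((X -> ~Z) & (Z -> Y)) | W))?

24

Initial set: {((X -> ~V) -> (Z <-> (~((X -> ~Z) & (Z -> Y)) | W)))}.
((X -> ~V) -> (Z <-> (~((X -> ~Z) & (Z -> Y)) | W))): β-rule — branch into ~(X -> ~V)  //  (Z <-> (~((X -> ~Z) & (Z -> Y)) | W)).
  branch 1 (add ~(X -> ~V)):
    ~(X -> ~V): α-rule — add X, ~~V.
    ○ open, literals {V=T, X=T}.
  branch 2 (add (Z <-> (~((X -> ~Z) & (Z -> Y)) | W))):
    (Z <-> (~((X -> ~Z) & (Z -> Y)) | W)): β-rule — branch into Z, (~((X -> ~Z) & (Z -> Y)) | W)  //  ~Z, ~(~((X -> ~Z) & (Z -> Y)) | W).
      branch 2.1 (add Z, (~((X -> ~Z) & (Z -> Y)) | W)):
        (~((X -> ~Z) & (Z -> Y)) | W): β-rule — branch into ~((X -> ~Z) & (Z -> Y))  //  W.
          branch 2.1.1 (add ~((X -> ~Z) & (Z -> Y))):
            ~((X -> ~Z) & (Z -> Y)): β-rule — branch into ~(X -> ~Z)  //  ~(Z -> Y).
              branch 2.1.1.1 (add ~(X -> ~Z)):
                ~(X -> ~Z): α-rule — add X, ~~Z.
                ○ open, literals {X=T, Z=T}.
              branch 2.1.1.2 (add ~(Z -> Y)):
                ~(Z -> Y): α-rule — add Z, ~Y.
                ○ open, literals {Y=F, Z=T}.
          branch 2.1.2 (add W):
            ○ open, literals {W=T, Z=T}.
      branch 2.2 (add ~Z, ~(~((X -> ~Z) & (Z -> Y)) | W)):
        ~(~((X -> ~Z) & (Z -> Y)) | W): α-rule — add ~~((X -> ~Z) & (Z -> Y)), ~W.
        ~~((X -> ~Z) & (Z -> Y)): α-rule — add (X -> ~Z), (Z -> Y).
        (X -> ~Z): β-rule — branch into ~X  //  ~Z.
          branch 2.2.1 (add ~X):
            (Z -> Y): β-rule — branch into ~Z  //  Y.
              branch 2.2.1.1 (add ~Z):
                ○ open, literals {W=F, X=F, Z=F}.
              branch 2.2.1.2 (add Y):
                ○ open, literals {W=F, X=F, Y=T, Z=F}.
          branch 2.2.2 (add ~Z):
            (Z -> Y): β-rule — branch into ~Z  //  Y.
              branch 2.2.2.1 (add ~Z):
                ○ open, literals {W=F, Z=F}.
              branch 2.2.2.2 (add Y):
                ○ open, literals {W=F, Y=T, Z=F}.
0 branches closed, 8 open.
Each open branch fixes some atoms; the unmentioned ones are free. Counting distinct full assignments: branch {V=T, X=T} (Y, Z, W) contributes 8 new; branch {X=T, Z=T} (Y, W, V) contributes 4 new; branch {Y=F, Z=T} (X, W, V) contributes 4 new; branch {W=T, Z=T} (X, Y, V) contributes 2 new; branch {W=F, X=F, Z=F} (Y, V) contributes 4 new; branch {W=F, X=F, Y=T, Z=F} (V) contributes 0 new; branch {W=F, Z=F} (X, Y, V) contributes 2 new; branch {W=F, Y=T, Z=F} (X, V) contributes 0 new. Total: 24.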